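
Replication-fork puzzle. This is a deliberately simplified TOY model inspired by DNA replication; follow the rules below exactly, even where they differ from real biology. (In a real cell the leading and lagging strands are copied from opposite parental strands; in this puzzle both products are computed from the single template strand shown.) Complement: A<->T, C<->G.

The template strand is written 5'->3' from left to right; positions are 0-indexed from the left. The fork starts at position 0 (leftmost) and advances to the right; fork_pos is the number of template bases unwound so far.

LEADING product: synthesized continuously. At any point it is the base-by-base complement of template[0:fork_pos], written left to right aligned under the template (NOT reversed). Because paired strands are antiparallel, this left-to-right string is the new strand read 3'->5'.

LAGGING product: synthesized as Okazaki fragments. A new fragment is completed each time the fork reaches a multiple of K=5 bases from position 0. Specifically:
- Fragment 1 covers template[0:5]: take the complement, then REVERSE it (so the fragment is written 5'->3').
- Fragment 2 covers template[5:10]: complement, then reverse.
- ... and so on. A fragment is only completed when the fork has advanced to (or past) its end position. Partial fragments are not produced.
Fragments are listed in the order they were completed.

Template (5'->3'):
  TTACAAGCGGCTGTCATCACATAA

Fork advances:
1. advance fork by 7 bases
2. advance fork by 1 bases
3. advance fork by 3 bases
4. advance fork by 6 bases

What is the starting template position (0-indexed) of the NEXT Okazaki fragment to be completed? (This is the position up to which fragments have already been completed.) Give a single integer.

Answer: 15

Derivation:
Step 1: advance 7 -> fork_pos = 0 + 7 = 7. Reached multiple(s) of 5: 5 -> fragment 1 completed (1 total).
Step 2: advance 1 -> fork_pos = 7 + 1 = 8. Next multiple of 5 is 10 (not reached); still 1 fragment(s).
Step 3: advance 3 -> fork_pos = 8 + 3 = 11. Reached multiple(s) of 5: 10 -> fragment 2 completed (2 total).
Step 4: advance 6 -> fork_pos = 11 + 6 = 17. Reached multiple(s) of 5: 15 -> fragment 3 completed (3 total).
3 fragment(s) completed, covering template[0:15] (3 x 5 = 15). The next fragment, fragment 4, covers template[15:20], so it starts at position 15.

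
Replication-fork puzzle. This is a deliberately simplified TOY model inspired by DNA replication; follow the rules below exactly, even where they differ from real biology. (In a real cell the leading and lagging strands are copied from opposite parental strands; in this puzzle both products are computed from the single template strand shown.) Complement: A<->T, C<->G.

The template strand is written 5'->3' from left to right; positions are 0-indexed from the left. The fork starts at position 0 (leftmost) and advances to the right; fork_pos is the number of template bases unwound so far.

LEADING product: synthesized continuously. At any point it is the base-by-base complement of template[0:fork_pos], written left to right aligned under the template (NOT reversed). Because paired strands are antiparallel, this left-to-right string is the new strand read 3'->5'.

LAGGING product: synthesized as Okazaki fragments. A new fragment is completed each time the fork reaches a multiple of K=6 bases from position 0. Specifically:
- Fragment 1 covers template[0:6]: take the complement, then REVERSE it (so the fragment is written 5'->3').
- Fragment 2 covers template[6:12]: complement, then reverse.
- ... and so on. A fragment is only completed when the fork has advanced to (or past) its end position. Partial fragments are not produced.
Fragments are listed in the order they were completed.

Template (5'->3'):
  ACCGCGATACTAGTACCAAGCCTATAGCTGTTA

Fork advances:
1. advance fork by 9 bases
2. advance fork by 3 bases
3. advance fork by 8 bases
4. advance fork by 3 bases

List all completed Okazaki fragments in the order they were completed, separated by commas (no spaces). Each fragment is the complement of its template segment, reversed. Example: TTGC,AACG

Step 1: advance 9 -> fork_pos = 0 + 9 = 9. Reached multiple(s) of 6: 6 -> fragment 1 completed (1 total).
Step 2: advance 3 -> fork_pos = 9 + 3 = 12. Reached multiple(s) of 6: 12 -> fragment 2 completed (2 total).
Step 3: advance 8 -> fork_pos = 12 + 8 = 20. Reached multiple(s) of 6: 18 -> fragment 3 completed (3 total).
Step 4: advance 3 -> fork_pos = 20 + 3 = 23. Next multiple of 6 is 24 (not reached); still 3 fragment(s).
Final fork_pos = 23, so 3 fragment(s) are complete. Build each: template segment -> complement -> reverse.
Fragment 1: template[0:6] = ACCGCG -> complement TGGCGC -> reversed CGCGGT
Fragment 2: template[6:12] = ATACTA -> complement TATGAT -> reversed TAGTAT
Fragment 3: template[12:18] = GTACCA -> complement CATGGT -> reversed TGGTAC

Answer: CGCGGT,TAGTAT,TGGTAC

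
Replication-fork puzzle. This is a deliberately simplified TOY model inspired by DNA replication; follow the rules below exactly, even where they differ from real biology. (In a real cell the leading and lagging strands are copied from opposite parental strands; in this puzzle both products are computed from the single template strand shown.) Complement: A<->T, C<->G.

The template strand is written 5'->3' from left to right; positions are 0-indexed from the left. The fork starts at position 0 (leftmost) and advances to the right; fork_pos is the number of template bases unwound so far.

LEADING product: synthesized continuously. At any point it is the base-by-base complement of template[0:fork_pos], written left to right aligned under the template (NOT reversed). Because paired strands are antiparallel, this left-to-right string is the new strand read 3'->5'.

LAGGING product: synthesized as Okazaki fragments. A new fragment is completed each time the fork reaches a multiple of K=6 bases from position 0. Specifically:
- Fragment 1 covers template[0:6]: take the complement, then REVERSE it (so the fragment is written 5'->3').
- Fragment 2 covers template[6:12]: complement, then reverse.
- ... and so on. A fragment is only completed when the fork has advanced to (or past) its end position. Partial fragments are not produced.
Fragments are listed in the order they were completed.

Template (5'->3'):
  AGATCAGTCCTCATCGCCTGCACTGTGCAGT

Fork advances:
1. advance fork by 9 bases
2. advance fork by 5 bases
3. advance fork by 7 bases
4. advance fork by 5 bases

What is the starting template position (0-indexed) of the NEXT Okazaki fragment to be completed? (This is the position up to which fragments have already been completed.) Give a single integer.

Step 1: advance 9 -> fork_pos = 0 + 9 = 9. Reached multiple(s) of 6: 6 -> fragment 1 completed (1 total).
Step 2: advance 5 -> fork_pos = 9 + 5 = 14. Reached multiple(s) of 6: 12 -> fragment 2 completed (2 total).
Step 3: advance 7 -> fork_pos = 14 + 7 = 21. Reached multiple(s) of 6: 18 -> fragment 3 completed (3 total).
Step 4: advance 5 -> fork_pos = 21 + 5 = 26. Reached multiple(s) of 6: 24 -> fragment 4 completed (4 total).
4 fragment(s) completed, covering template[0:24] (4 x 6 = 24). The next fragment, fragment 5, covers template[24:30], so it starts at position 24.

Answer: 24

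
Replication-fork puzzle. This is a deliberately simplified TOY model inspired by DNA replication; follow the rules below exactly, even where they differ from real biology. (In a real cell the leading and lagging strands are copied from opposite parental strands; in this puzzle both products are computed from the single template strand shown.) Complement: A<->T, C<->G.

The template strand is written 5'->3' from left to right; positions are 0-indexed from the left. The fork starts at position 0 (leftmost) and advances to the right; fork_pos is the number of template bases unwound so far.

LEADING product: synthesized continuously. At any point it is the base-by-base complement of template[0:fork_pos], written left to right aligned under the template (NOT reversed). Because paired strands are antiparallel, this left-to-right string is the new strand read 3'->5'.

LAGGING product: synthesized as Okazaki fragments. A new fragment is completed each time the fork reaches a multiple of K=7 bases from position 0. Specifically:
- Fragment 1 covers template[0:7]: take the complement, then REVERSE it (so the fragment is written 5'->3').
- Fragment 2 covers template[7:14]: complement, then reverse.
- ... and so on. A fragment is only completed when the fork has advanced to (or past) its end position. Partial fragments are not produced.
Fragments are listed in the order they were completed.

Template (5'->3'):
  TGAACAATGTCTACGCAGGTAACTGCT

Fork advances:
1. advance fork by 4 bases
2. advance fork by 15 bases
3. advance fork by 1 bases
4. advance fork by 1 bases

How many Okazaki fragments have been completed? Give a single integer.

Step 1: advance 4 -> fork_pos = 0 + 4 = 4. Next multiple of 7 is 7 (not reached); still 0 fragment(s).
Step 2: advance 15 -> fork_pos = 4 + 15 = 19. Reached multiple(s) of 7: 7, 14 -> fragments 1-2 completed (2 total).
Step 3: advance 1 -> fork_pos = 19 + 1 = 20. Next multiple of 7 is 21 (not reached); still 2 fragment(s).
Step 4: advance 1 -> fork_pos = 20 + 1 = 21. Reached multiple(s) of 7: 21 -> fragment 3 completed (3 total).
Check: final fork_pos = 21; the multiples of 7 that are <= 21 are 7..21 -> 21 // 7 = 3 completed fragment(s).

Answer: 3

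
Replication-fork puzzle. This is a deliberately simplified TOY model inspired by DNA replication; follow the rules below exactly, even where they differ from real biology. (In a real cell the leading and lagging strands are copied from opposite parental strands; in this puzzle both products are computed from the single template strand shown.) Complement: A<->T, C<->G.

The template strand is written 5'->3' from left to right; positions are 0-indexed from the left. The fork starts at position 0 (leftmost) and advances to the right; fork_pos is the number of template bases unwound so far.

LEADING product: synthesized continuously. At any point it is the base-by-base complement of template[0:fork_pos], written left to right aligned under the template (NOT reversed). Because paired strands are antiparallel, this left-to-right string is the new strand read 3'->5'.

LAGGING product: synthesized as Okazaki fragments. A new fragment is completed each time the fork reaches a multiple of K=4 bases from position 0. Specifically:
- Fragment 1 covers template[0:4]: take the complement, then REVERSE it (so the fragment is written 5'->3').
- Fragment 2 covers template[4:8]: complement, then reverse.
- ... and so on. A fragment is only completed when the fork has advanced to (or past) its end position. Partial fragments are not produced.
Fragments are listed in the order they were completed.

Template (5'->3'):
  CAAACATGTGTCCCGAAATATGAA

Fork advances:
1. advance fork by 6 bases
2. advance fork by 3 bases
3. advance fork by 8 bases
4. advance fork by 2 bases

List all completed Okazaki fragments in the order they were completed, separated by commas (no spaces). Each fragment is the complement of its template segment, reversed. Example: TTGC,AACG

Step 1: advance 6 -> fork_pos = 0 + 6 = 6. Reached multiple(s) of 4: 4 -> fragment 1 completed (1 total).
Step 2: advance 3 -> fork_pos = 6 + 3 = 9. Reached multiple(s) of 4: 8 -> fragment 2 completed (2 total).
Step 3: advance 8 -> fork_pos = 9 + 8 = 17. Reached multiple(s) of 4: 12, 16 -> fragments 3-4 completed (4 total).
Step 4: advance 2 -> fork_pos = 17 + 2 = 19. Next multiple of 4 is 20 (not reached); still 4 fragment(s).
Final fork_pos = 19, so 4 fragment(s) are complete. Build each: template segment -> complement -> reverse.
Fragment 1: template[0:4] = CAAA -> complement GTTT -> reversed TTTG
Fragment 2: template[4:8] = CATG -> complement GTAC -> reversed CATG
Fragment 3: template[8:12] = TGTC -> complement ACAG -> reversed GACA
Fragment 4: template[12:16] = CCGA -> complement GGCT -> reversed TCGG

Answer: TTTG,CATG,GACA,TCGG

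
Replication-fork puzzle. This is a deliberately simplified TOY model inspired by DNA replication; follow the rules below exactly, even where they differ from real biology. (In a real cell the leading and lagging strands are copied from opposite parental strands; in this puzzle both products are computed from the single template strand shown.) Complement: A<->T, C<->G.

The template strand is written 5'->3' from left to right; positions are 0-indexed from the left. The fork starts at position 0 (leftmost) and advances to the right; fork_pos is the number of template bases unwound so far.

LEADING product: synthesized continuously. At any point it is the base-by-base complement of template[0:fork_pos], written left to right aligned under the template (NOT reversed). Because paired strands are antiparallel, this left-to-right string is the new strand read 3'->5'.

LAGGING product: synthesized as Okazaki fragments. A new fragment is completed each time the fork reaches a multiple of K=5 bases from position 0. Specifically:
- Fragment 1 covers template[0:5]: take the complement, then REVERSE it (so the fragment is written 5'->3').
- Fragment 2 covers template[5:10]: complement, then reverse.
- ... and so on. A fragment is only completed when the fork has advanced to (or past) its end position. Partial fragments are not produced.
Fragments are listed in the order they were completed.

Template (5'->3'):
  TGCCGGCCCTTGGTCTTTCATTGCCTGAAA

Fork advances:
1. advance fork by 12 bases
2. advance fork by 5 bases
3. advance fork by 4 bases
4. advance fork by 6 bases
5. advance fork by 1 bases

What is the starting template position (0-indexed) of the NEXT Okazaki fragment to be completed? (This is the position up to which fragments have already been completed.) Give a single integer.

Step 1: advance 12 -> fork_pos = 0 + 12 = 12. Reached multiple(s) of 5: 5, 10 -> fragments 1-2 completed (2 total).
Step 2: advance 5 -> fork_pos = 12 + 5 = 17. Reached multiple(s) of 5: 15 -> fragment 3 completed (3 total).
Step 3: advance 4 -> fork_pos = 17 + 4 = 21. Reached multiple(s) of 5: 20 -> fragment 4 completed (4 total).
Step 4: advance 6 -> fork_pos = 21 + 6 = 27. Reached multiple(s) of 5: 25 -> fragment 5 completed (5 total).
Step 5: advance 1 -> fork_pos = 27 + 1 = 28. Next multiple of 5 is 30 (not reached); still 5 fragment(s).
5 fragment(s) completed, covering template[0:25] (5 x 5 = 25). The next fragment, fragment 6, covers template[25:30], so it starts at position 25.

Answer: 25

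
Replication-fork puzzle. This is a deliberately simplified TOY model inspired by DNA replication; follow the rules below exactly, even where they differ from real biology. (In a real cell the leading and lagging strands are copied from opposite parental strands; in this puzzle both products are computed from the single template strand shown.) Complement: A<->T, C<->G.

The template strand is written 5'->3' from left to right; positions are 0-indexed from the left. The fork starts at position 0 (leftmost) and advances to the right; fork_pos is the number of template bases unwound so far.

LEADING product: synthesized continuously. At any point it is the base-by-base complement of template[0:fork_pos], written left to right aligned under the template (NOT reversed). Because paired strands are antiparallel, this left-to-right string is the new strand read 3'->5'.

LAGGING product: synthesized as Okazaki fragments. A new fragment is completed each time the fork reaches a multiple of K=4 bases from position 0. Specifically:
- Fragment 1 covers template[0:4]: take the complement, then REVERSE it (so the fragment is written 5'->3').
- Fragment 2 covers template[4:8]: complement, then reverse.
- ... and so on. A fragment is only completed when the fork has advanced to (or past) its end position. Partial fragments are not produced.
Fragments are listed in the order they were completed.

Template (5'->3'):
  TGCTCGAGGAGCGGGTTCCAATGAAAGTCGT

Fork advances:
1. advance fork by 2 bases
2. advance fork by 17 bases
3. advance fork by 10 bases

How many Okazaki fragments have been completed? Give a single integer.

Step 1: advance 2 -> fork_pos = 0 + 2 = 2. Next multiple of 4 is 4 (not reached); still 0 fragment(s).
Step 2: advance 17 -> fork_pos = 2 + 17 = 19. Reached multiple(s) of 4: 4, 8, 12, 16 -> fragments 1-4 completed (4 total).
Step 3: advance 10 -> fork_pos = 19 + 10 = 29. Reached multiple(s) of 4: 20, 24, 28 -> fragments 5-7 completed (7 total).
Check: final fork_pos = 29; the multiples of 4 that are <= 29 are 4..28 -> 29 // 4 = 7 completed fragment(s).

Answer: 7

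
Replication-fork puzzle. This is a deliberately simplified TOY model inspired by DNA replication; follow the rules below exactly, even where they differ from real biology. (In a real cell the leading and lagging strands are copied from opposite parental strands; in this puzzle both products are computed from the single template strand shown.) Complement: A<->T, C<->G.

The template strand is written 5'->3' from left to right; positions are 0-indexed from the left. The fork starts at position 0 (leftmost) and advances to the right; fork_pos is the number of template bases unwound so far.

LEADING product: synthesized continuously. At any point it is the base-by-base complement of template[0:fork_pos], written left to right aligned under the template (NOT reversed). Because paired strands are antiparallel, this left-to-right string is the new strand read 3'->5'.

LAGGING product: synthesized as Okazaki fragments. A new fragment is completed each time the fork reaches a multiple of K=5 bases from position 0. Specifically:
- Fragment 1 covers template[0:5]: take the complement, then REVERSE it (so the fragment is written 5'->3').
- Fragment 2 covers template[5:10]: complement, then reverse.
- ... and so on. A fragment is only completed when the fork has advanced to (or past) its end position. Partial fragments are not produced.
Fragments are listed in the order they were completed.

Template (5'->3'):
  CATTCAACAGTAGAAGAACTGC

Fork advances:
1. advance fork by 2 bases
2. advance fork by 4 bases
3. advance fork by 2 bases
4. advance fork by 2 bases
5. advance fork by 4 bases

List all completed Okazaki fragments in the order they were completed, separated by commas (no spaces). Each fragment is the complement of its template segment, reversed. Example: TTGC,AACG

Step 1: advance 2 -> fork_pos = 0 + 2 = 2. Next multiple of 5 is 5 (not reached); still 0 fragment(s).
Step 2: advance 4 -> fork_pos = 2 + 4 = 6. Reached multiple(s) of 5: 5 -> fragment 1 completed (1 total).
Step 3: advance 2 -> fork_pos = 6 + 2 = 8. Next multiple of 5 is 10 (not reached); still 1 fragment(s).
Step 4: advance 2 -> fork_pos = 8 + 2 = 10. Reached multiple(s) of 5: 10 -> fragment 2 completed (2 total).
Step 5: advance 4 -> fork_pos = 10 + 4 = 14. Next multiple of 5 is 15 (not reached); still 2 fragment(s).
Final fork_pos = 14, so 2 fragment(s) are complete. Build each: template segment -> complement -> reverse.
Fragment 1: template[0:5] = CATTC -> complement GTAAG -> reversed GAATG
Fragment 2: template[5:10] = AACAG -> complement TTGTC -> reversed CTGTT

Answer: GAATG,CTGTT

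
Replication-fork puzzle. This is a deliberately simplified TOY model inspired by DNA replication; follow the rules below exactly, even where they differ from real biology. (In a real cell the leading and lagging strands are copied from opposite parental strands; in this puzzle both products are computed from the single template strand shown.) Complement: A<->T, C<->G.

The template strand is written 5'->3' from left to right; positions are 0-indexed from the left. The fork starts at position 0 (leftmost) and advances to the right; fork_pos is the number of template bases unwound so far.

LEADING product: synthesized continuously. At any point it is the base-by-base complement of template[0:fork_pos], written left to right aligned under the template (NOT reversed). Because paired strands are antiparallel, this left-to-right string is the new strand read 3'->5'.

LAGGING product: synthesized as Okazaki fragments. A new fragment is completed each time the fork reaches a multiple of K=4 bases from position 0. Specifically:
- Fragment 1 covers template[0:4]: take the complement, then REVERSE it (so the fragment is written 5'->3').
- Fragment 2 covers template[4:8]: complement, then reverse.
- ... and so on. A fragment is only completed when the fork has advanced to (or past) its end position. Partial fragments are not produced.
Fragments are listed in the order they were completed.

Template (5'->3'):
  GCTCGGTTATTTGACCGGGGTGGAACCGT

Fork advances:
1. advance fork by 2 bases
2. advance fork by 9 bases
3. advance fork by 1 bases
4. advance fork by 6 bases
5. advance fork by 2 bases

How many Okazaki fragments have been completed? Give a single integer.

Step 1: advance 2 -> fork_pos = 0 + 2 = 2. Next multiple of 4 is 4 (not reached); still 0 fragment(s).
Step 2: advance 9 -> fork_pos = 2 + 9 = 11. Reached multiple(s) of 4: 4, 8 -> fragments 1-2 completed (2 total).
Step 3: advance 1 -> fork_pos = 11 + 1 = 12. Reached multiple(s) of 4: 12 -> fragment 3 completed (3 total).
Step 4: advance 6 -> fork_pos = 12 + 6 = 18. Reached multiple(s) of 4: 16 -> fragment 4 completed (4 total).
Step 5: advance 2 -> fork_pos = 18 + 2 = 20. Reached multiple(s) of 4: 20 -> fragment 5 completed (5 total).
Check: final fork_pos = 20; the multiples of 4 that are <= 20 are 4..20 -> 20 // 4 = 5 completed fragment(s).

Answer: 5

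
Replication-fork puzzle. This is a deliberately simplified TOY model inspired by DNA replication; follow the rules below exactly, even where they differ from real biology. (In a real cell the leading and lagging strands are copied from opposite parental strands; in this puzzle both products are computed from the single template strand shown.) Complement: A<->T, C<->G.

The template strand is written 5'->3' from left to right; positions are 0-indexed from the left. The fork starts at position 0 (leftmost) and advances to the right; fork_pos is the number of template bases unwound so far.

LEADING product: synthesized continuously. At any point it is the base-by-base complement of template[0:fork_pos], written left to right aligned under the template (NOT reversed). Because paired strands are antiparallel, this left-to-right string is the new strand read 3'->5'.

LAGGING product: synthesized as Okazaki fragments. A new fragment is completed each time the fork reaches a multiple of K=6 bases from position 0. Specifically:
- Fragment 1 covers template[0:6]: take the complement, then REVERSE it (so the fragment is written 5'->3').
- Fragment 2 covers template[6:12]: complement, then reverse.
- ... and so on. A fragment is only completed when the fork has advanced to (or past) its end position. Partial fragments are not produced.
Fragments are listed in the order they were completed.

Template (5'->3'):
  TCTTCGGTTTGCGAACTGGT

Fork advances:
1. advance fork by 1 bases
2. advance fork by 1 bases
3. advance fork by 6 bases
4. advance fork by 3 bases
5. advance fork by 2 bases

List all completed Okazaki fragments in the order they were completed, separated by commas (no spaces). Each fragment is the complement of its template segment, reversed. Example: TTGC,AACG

Step 1: advance 1 -> fork_pos = 0 + 1 = 1. Next multiple of 6 is 6 (not reached); still 0 fragment(s).
Step 2: advance 1 -> fork_pos = 1 + 1 = 2. Next multiple of 6 is 6 (not reached); still 0 fragment(s).
Step 3: advance 6 -> fork_pos = 2 + 6 = 8. Reached multiple(s) of 6: 6 -> fragment 1 completed (1 total).
Step 4: advance 3 -> fork_pos = 8 + 3 = 11. Next multiple of 6 is 12 (not reached); still 1 fragment(s).
Step 5: advance 2 -> fork_pos = 11 + 2 = 13. Reached multiple(s) of 6: 12 -> fragment 2 completed (2 total).
Final fork_pos = 13, so 2 fragment(s) are complete. Build each: template segment -> complement -> reverse.
Fragment 1: template[0:6] = TCTTCG -> complement AGAAGC -> reversed CGAAGA
Fragment 2: template[6:12] = GTTTGC -> complement CAAACG -> reversed GCAAAC

Answer: CGAAGA,GCAAAC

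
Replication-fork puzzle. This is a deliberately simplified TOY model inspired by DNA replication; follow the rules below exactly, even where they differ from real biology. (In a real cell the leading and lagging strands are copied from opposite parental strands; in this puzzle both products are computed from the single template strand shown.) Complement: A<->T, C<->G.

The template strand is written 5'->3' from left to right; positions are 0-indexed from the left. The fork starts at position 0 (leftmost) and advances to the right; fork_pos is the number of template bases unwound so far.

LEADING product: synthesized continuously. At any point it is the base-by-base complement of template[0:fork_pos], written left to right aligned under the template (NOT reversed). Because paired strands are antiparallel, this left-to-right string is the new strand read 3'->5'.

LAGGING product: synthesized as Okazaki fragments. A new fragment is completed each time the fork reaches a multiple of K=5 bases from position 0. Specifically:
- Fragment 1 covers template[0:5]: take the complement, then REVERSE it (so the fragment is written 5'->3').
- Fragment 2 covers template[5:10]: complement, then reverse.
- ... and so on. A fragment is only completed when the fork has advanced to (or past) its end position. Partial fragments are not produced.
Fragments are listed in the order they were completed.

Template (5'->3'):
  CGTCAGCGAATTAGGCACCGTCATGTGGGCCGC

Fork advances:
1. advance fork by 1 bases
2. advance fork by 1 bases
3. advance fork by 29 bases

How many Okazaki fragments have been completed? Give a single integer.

Step 1: advance 1 -> fork_pos = 0 + 1 = 1. Next multiple of 5 is 5 (not reached); still 0 fragment(s).
Step 2: advance 1 -> fork_pos = 1 + 1 = 2. Next multiple of 5 is 5 (not reached); still 0 fragment(s).
Step 3: advance 29 -> fork_pos = 2 + 29 = 31. Reached multiple(s) of 5: 5, 10, 15, 20, 25, 30 -> fragments 1-6 completed (6 total).
Check: final fork_pos = 31; the multiples of 5 that are <= 31 are 5..30 -> 31 // 5 = 6 completed fragment(s).

Answer: 6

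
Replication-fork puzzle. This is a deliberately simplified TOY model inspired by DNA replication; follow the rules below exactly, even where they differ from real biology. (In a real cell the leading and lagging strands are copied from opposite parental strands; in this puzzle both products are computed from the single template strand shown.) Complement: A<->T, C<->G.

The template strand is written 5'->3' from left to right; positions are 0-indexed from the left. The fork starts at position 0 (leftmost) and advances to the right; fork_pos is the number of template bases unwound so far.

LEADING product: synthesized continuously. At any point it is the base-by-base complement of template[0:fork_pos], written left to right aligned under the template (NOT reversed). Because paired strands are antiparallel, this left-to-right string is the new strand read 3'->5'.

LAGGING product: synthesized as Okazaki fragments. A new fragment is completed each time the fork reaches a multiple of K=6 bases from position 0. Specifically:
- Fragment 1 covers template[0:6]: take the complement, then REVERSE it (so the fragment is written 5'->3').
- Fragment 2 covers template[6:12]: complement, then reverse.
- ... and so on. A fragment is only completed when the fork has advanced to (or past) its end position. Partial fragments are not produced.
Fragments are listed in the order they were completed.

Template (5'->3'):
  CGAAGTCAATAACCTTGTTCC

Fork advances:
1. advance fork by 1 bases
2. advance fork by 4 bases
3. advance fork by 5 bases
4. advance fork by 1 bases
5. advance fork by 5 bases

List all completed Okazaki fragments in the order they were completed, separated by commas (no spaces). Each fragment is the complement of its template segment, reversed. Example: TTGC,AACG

Answer: ACTTCG,TTATTG

Derivation:
Step 1: advance 1 -> fork_pos = 0 + 1 = 1. Next multiple of 6 is 6 (not reached); still 0 fragment(s).
Step 2: advance 4 -> fork_pos = 1 + 4 = 5. Next multiple of 6 is 6 (not reached); still 0 fragment(s).
Step 3: advance 5 -> fork_pos = 5 + 5 = 10. Reached multiple(s) of 6: 6 -> fragment 1 completed (1 total).
Step 4: advance 1 -> fork_pos = 10 + 1 = 11. Next multiple of 6 is 12 (not reached); still 1 fragment(s).
Step 5: advance 5 -> fork_pos = 11 + 5 = 16. Reached multiple(s) of 6: 12 -> fragment 2 completed (2 total).
Final fork_pos = 16, so 2 fragment(s) are complete. Build each: template segment -> complement -> reverse.
Fragment 1: template[0:6] = CGAAGT -> complement GCTTCA -> reversed ACTTCG
Fragment 2: template[6:12] = CAATAA -> complement GTTATT -> reversed TTATTG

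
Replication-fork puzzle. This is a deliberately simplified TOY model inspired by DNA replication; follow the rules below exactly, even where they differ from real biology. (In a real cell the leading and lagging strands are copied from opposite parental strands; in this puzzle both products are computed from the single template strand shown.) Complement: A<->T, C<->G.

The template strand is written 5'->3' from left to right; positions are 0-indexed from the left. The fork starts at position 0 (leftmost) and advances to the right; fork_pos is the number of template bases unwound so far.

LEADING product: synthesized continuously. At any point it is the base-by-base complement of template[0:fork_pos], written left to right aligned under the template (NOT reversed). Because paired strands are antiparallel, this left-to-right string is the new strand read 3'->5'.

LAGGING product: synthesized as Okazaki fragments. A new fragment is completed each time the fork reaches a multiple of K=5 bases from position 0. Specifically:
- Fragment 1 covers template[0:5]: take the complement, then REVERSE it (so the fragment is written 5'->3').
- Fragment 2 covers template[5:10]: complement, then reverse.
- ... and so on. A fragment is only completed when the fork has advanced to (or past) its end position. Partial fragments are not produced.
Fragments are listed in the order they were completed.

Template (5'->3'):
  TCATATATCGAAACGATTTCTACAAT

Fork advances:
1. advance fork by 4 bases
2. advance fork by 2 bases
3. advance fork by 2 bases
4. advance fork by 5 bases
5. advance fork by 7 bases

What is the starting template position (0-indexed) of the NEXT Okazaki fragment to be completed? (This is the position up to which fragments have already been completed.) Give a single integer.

Answer: 20

Derivation:
Step 1: advance 4 -> fork_pos = 0 + 4 = 4. Next multiple of 5 is 5 (not reached); still 0 fragment(s).
Step 2: advance 2 -> fork_pos = 4 + 2 = 6. Reached multiple(s) of 5: 5 -> fragment 1 completed (1 total).
Step 3: advance 2 -> fork_pos = 6 + 2 = 8. Next multiple of 5 is 10 (not reached); still 1 fragment(s).
Step 4: advance 5 -> fork_pos = 8 + 5 = 13. Reached multiple(s) of 5: 10 -> fragment 2 completed (2 total).
Step 5: advance 7 -> fork_pos = 13 + 7 = 20. Reached multiple(s) of 5: 15, 20 -> fragments 3-4 completed (4 total).
4 fragment(s) completed, covering template[0:20] (4 x 5 = 20). The next fragment, fragment 5, covers template[20:25], so it starts at position 20.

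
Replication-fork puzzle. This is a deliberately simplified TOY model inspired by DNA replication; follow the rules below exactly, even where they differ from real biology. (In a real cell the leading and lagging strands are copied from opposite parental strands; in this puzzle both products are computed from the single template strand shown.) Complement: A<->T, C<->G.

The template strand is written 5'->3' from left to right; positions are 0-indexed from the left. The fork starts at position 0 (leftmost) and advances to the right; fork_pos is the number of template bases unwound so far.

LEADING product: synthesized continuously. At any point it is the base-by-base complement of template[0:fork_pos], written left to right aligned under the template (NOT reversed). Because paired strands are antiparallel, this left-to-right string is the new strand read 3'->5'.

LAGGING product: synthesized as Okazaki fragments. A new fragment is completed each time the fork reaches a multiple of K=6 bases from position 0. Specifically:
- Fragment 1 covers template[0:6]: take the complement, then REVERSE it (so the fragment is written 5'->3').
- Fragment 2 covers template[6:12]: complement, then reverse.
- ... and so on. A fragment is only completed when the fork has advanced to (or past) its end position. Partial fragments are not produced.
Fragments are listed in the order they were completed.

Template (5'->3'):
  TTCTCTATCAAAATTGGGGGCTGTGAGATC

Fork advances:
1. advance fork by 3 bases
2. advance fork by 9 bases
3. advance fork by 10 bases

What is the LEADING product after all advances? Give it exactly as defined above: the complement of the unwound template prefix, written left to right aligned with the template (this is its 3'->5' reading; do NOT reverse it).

Step 1: advance 3 -> fork_pos = 0 + 3 = 3.
Step 2: advance 9 -> fork_pos = 3 + 9 = 12.
Step 3: advance 10 -> fork_pos = 12 + 10 = 22.
Unwound prefix: template[0:22] = TTCTCTATCAAAATTGGGGGCT
Complement it base by base (A<->T, C<->G), keeping left-to-right order:
  [0:5] TTCTC -> AAGAG
  [5:10] TATCA -> ATAGT
  [10:15] AAATT -> TTTAA
  [15:20] GGGGG -> CCCCC
  [20:22] CT -> GA
Concatenate: AAGAGATAGTTTTAACCCCCGA (length 22; written aligned with the template, i.e. 3'->5').

Answer: AAGAGATAGTTTTAACCCCCGA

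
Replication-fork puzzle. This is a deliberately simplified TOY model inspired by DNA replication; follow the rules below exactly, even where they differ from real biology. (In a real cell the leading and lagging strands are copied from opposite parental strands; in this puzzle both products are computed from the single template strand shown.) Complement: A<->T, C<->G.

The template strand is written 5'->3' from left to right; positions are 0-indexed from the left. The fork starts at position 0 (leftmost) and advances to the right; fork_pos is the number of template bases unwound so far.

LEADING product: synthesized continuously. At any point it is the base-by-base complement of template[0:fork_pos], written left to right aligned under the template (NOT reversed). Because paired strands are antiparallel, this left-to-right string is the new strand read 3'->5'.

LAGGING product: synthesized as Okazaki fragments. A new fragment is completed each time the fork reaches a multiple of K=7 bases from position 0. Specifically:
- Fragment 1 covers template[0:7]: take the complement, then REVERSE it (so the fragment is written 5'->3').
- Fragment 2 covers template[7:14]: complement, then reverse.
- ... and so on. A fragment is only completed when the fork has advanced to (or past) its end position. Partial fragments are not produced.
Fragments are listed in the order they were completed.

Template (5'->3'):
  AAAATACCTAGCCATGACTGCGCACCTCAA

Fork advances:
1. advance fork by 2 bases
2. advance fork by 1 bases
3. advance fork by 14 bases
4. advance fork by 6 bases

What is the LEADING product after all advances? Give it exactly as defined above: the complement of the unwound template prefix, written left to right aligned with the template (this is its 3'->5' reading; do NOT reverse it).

Step 1: advance 2 -> fork_pos = 0 + 2 = 2.
Step 2: advance 1 -> fork_pos = 2 + 1 = 3.
Step 3: advance 14 -> fork_pos = 3 + 14 = 17.
Step 4: advance 6 -> fork_pos = 17 + 6 = 23.
Unwound prefix: template[0:23] = AAAATACCTAGCCATGACTGCGC
Complement it base by base (A<->T, C<->G), keeping left-to-right order:
  [0:5] AAAAT -> TTTTA
  [5:10] ACCTA -> TGGAT
  [10:15] GCCAT -> CGGTA
  [15:20] GACTG -> CTGAC
  [20:23] CGC -> GCG
Concatenate: TTTTATGGATCGGTACTGACGCG (length 23; written aligned with the template, i.e. 3'->5').

Answer: TTTTATGGATCGGTACTGACGCG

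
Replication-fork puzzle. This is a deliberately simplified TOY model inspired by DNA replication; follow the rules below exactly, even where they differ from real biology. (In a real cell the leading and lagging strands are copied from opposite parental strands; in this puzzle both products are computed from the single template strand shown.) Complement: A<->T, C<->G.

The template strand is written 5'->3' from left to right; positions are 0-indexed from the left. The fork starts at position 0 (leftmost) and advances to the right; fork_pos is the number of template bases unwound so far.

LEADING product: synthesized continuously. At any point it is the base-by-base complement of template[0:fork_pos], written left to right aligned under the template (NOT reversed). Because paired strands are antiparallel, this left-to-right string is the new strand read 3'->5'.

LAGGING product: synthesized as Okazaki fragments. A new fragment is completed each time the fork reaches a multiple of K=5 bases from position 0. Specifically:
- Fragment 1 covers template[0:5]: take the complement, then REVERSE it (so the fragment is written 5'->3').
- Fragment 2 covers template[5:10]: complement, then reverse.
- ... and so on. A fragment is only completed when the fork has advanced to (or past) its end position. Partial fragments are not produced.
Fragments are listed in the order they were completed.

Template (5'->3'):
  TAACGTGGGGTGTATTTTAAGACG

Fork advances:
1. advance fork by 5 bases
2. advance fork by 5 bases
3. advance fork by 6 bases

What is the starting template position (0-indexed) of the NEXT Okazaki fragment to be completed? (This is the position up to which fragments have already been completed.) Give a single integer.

Step 1: advance 5 -> fork_pos = 0 + 5 = 5. Reached multiple(s) of 5: 5 -> fragment 1 completed (1 total).
Step 2: advance 5 -> fork_pos = 5 + 5 = 10. Reached multiple(s) of 5: 10 -> fragment 2 completed (2 total).
Step 3: advance 6 -> fork_pos = 10 + 6 = 16. Reached multiple(s) of 5: 15 -> fragment 3 completed (3 total).
3 fragment(s) completed, covering template[0:15] (3 x 5 = 15). The next fragment, fragment 4, covers template[15:20], so it starts at position 15.

Answer: 15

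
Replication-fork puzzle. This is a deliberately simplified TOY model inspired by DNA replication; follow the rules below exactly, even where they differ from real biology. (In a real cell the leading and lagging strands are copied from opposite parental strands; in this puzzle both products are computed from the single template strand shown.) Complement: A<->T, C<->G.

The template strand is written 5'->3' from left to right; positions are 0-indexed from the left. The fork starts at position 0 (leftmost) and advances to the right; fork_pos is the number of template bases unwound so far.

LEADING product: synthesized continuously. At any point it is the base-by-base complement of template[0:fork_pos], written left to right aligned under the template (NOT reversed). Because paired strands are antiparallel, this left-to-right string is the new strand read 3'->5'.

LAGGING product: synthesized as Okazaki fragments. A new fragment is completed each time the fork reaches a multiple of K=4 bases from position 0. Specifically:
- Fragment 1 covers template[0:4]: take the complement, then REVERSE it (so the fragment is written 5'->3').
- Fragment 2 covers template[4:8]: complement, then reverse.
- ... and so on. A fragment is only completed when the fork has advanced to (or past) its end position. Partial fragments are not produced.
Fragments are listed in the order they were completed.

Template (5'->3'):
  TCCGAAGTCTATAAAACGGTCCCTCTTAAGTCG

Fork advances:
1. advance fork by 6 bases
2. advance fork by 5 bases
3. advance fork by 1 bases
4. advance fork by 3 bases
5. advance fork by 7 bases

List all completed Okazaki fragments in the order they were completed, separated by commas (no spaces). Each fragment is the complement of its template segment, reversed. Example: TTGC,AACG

Answer: CGGA,ACTT,ATAG,TTTT,ACCG

Derivation:
Step 1: advance 6 -> fork_pos = 0 + 6 = 6. Reached multiple(s) of 4: 4 -> fragment 1 completed (1 total).
Step 2: advance 5 -> fork_pos = 6 + 5 = 11. Reached multiple(s) of 4: 8 -> fragment 2 completed (2 total).
Step 3: advance 1 -> fork_pos = 11 + 1 = 12. Reached multiple(s) of 4: 12 -> fragment 3 completed (3 total).
Step 4: advance 3 -> fork_pos = 12 + 3 = 15. Next multiple of 4 is 16 (not reached); still 3 fragment(s).
Step 5: advance 7 -> fork_pos = 15 + 7 = 22. Reached multiple(s) of 4: 16, 20 -> fragments 4-5 completed (5 total).
Final fork_pos = 22, so 5 fragment(s) are complete. Build each: template segment -> complement -> reverse.
Fragment 1: template[0:4] = TCCG -> complement AGGC -> reversed CGGA
Fragment 2: template[4:8] = AAGT -> complement TTCA -> reversed ACTT
Fragment 3: template[8:12] = CTAT -> complement GATA -> reversed ATAG
Fragment 4: template[12:16] = AAAA -> complement TTTT -> reversed TTTT
Fragment 5: template[16:20] = CGGT -> complement GCCA -> reversed ACCG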